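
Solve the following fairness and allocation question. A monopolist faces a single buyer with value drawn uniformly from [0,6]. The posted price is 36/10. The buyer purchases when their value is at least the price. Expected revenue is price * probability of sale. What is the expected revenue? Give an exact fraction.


Step 1: Posted price r = 18/5, value support [0,6]
Step 2: P(v >= r) = (6 - 18/5)/6 = 2/5
Step 3: Expected revenue = r * P(v >= r) = 18/5 * 2/5
Step 4: Revenue = 36/25

36/25


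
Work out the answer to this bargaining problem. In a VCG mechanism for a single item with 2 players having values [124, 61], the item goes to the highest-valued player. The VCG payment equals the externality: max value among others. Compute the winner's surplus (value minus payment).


Step 1: The winner is the agent with the highest value: agent 0 with value 124
Step 2: Values of other agents: [61]
Step 3: VCG payment = max of others' values = 61
Step 4: Surplus = 124 - 61 = 63

63


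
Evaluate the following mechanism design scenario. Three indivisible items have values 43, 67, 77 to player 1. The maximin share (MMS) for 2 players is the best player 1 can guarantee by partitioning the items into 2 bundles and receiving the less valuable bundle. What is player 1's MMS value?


Step 1: Item values = 43, 67, 77
Step 2: Enumerate all 2-bundle partitions and take the smaller bundle:
  Partition 1: {43} vs {67,77} -> bundles 43, 144; min = 43
  Partition 2: {67} vs {43,77} -> bundles 67, 120; min = 67
  Partition 3: {77} vs {43,67} -> bundles 77, 110; min = 77
Step 3: MMS = max(43, 67, 77) = 77

77


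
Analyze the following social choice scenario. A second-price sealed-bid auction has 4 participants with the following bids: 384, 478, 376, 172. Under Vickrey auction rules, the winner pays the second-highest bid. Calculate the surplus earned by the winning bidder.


Step 1: Sort bids in descending order: 478, 384, 376, 172
Step 2: The winning bid is the highest: 478
Step 3: The payment equals the second-highest bid: 384
Step 4: Surplus = winner's bid - payment = 478 - 384 = 94

94


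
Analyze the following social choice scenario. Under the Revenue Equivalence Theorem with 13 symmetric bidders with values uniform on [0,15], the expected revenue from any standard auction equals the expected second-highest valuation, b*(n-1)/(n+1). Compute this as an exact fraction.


Step 1: By Revenue Equivalence, expected revenue = b*(n-1)/(n+1)
Step 2: Substituting n = 13, b = 15
Step 3: Revenue = 15*(13-1)/(13+1) = 15*12/14
Step 4: Revenue = 180/14 = 90/7

90/7


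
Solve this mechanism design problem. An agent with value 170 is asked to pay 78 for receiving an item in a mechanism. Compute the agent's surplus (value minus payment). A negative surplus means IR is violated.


Step 1: Surplus = value - payment = 170 - 78 = 92
Step 2: IR is satisfied (surplus >= 0)

92


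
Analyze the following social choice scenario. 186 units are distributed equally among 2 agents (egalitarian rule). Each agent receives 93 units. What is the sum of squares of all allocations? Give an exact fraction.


Step 1: Each agent's share = 186/2 = 93
Step 2: Square of each share = (93)^2 = 8649
Step 3: Sum of squares = 2 * 8649 = 17298

17298


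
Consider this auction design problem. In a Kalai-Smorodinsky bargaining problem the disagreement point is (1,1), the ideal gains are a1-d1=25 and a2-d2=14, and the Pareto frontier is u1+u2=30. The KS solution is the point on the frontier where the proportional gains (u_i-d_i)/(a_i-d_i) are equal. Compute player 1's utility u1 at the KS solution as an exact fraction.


Step 1: At the KS point, (u1-d1)/r1 = (u2-d2)/r2 = t and u1+u2 = 30
Step 2: u1 = d1 + r1*t and u2 = d2 + r2*t, so (d1 + r1*t) + (d2 + r2*t) = 30
Step 3: t = (30 - 1 - 1)/(25 + 14) = 28/39
Step 4: u1 = d1 + r1*t = 1 + 25 * 28/39 = 739/39
Step 5: (Check: u2 = d2 + r2*t = 431/39; u1+u2 = 739/39 + 431/39 = 30, on the frontier.)

739/39


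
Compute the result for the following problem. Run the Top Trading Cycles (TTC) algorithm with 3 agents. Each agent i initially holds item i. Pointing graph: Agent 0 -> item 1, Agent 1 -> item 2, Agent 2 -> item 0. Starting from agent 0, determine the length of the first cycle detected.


Step 1: Trace the pointer graph from agent 0: 0 -> 1 -> 2 -> 0
Step 2: A cycle is detected when we revisit agent 0
Step 3: The cycle is: 0 -> 1 -> 2 -> 0
Step 4: Cycle length = 3

3


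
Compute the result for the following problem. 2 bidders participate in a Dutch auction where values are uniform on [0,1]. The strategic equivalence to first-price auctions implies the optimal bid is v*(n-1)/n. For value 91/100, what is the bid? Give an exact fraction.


Step 1: Dutch auctions are strategically equivalent to first-price auctions
Step 2: The equilibrium bid is b(v) = v*(n-1)/n
Step 3: b = 91/100 * 1/2
Step 4: b = 91/200

91/200


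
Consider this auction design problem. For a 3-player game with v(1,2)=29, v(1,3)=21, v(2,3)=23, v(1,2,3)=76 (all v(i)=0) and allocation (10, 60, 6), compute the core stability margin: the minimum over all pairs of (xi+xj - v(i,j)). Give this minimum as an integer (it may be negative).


Step 1: Slack for coalition (1,2): x1+x2 - v12 = 70 - 29 = 41
Step 2: Slack for coalition (1,3): x1+x3 - v13 = 16 - 21 = -5
Step 3: Slack for coalition (2,3): x2+x3 - v23 = 66 - 23 = 43
Step 4: Minimum slack = min(41, -5, 43) = -5, attained by (1,3); coalition (1,3) can block (slack < 0), so the allocation is not in the core

-5


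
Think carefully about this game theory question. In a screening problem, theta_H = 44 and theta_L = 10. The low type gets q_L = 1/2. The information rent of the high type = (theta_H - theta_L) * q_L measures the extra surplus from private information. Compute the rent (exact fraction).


Step 1: theta_H - theta_L = 44 - 10 = 34
Step 2: Information rent = (theta_H - theta_L) * q_L
Step 3: = 34 * 1/2
Step 4: = 17

17


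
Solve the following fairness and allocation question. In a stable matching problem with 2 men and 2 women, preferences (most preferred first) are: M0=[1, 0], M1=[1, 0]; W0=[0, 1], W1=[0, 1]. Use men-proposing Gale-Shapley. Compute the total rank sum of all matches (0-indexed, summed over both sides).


Step 1: Run Gale-Shapley (men propose, women hold best offer):
  M0 proposes to W1; she accepts
  M1 proposes to W1; rejected
  M1 proposes to W0; she accepts
Step 2: Final matching: W0-M1, W1-M0
Step 3: 0-indexed ranks (man's rank of his match, then woman's): 1 + 1 + 0 + 0
Step 4: Total rank sum = 2

2


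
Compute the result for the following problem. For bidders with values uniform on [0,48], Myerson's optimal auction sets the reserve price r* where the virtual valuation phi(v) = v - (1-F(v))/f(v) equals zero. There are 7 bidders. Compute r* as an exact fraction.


Step 1: For U[0,48], F(v) = v/48 and f(v) = 1/48
Step 2: phi(v) = v - (1 - v/48)/(1/48) = v - (48 - v) = 2v - 48
Step 3: Set phi(r*) = 0: 2r* - 48 = 0
Step 4: r* = 48/2 = 24 (the number of bidders n = 7 does not enter)

24


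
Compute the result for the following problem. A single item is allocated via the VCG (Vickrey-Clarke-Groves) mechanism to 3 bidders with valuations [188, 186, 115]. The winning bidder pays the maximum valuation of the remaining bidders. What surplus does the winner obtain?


Step 1: The winner is the agent with the highest value: agent 0 with value 188
Step 2: Values of other agents: [186, 115]
Step 3: VCG payment = max of others' values = 186
Step 4: Surplus = 188 - 186 = 2

2


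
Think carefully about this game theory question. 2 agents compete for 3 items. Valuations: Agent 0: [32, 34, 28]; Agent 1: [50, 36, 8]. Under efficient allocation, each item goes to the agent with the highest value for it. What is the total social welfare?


Step 1: For each item, find the maximum value among all agents.
Step 2: Item 0 -> Agent 1 (value 50)
Step 3: Item 1 -> Agent 1 (value 36)
Step 4: Item 2 -> Agent 0 (value 28)
Step 5: Total welfare = 50 + 36 + 28 = 114

114


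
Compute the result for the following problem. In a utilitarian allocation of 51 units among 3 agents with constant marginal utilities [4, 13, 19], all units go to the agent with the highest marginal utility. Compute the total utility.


Step 1: The marginal utilities are [4, 13, 19]
Step 2: The highest marginal utility is 19
Step 3: All 51 units go to that agent
Step 4: Total utility = 19 * 51 = 969

969


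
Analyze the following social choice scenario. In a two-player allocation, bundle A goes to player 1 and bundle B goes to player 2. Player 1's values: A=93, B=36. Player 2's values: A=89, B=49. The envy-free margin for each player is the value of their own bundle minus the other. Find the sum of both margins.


Step 1: Player 1's margin = v1(A) - v1(B) = 93 - 36 = 57
Step 2: Player 2's margin = v2(B) - v2(A) = 49 - 89 = -40
Step 3: Total margin = 57 + -40 = 17

17


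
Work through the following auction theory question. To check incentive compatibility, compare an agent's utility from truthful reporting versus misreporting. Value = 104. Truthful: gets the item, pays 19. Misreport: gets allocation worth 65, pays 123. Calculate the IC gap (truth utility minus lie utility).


Step 1: U(truth) = value - payment = 104 - 19 = 85
Step 2: U(lie) = allocation - payment = 65 - 123 = -58
Step 3: IC gap = 85 - (-58) = 143

143


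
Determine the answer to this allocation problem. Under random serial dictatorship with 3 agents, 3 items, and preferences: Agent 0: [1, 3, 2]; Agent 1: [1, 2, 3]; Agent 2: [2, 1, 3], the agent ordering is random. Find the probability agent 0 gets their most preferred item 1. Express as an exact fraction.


Step 1: Agent 0 wants item 1
Step 2: There are 6 possible orderings of agents
Step 3: In 3 orderings, agent 0 gets item 1
Step 4: Probability = 3/6 = 1/2

1/2


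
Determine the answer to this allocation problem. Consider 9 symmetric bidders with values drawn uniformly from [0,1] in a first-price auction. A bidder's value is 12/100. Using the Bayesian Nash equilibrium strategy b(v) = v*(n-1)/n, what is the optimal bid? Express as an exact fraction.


Step 1: The symmetric BNE bidding function is b(v) = v * (n-1) / n
Step 2: Substitute v = 3/25 and n = 9
Step 3: b = 3/25 * 8/9
Step 4: b = 8/75

8/75


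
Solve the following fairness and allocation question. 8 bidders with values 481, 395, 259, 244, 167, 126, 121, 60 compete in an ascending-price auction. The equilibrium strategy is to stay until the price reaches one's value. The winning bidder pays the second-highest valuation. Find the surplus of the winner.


Step 1: Identify the highest value: 481
Step 2: Identify the second-highest value: 395
Step 3: The final price = second-highest value = 395
Step 4: Surplus = 481 - 395 = 86

86


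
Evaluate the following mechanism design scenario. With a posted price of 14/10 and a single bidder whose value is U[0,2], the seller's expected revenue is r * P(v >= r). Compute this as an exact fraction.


Step 1: Posted price r = 7/5, value support [0,2]
Step 2: P(v >= r) = (2 - 7/5)/2 = 3/10
Step 3: Expected revenue = r * P(v >= r) = 7/5 * 3/10
Step 4: Revenue = 21/50

21/50


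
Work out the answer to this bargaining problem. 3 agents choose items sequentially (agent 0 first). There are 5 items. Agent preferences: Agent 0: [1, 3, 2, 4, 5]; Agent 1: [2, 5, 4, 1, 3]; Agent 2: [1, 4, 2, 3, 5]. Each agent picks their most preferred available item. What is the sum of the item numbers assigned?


Step 1: Agent 0 picks item 1
Step 2: Agent 1 picks item 2
Step 3: Agent 2 picks item 4
Step 4: Sum = 1 + 2 + 4 = 7

7


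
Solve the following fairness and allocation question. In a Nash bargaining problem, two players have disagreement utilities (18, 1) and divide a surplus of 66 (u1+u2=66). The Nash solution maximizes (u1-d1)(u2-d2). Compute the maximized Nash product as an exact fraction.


Step 1: The Nash solution splits surplus symmetrically above the disagreement point
Step 2: u1 = (total + d1 - d2)/2 = (66 + 18 - 1)/2 = 83/2
Step 3: u2 = (total - d1 + d2)/2 = (66 - 18 + 1)/2 = 49/2
Step 4: Nash product = (83/2 - 18) * (49/2 - 1)
Step 5: = 47/2 * 47/2 = 2209/4

2209/4


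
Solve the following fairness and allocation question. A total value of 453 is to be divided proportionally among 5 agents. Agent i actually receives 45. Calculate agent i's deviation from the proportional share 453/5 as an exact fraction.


Step 1: Proportional share = 453/5
Step 2: Agent's actual allocation = 45
Step 3: Excess = 45 - 453/5 = -228/5

-228/5


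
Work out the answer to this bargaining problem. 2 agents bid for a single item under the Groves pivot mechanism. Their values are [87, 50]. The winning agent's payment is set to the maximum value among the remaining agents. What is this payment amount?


Step 1: The efficient winner is agent 0 with value 87
Step 2: Other agents' values: [50]
Step 3: Pivot payment = max(others) = 50
Step 4: The winner pays 50

50


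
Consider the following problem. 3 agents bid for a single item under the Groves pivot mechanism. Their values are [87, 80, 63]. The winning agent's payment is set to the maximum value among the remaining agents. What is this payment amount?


Step 1: The efficient winner is agent 0 with value 87
Step 2: Other agents' values: [80, 63]
Step 3: Pivot payment = max(others) = 80
Step 4: The winner pays 80

80


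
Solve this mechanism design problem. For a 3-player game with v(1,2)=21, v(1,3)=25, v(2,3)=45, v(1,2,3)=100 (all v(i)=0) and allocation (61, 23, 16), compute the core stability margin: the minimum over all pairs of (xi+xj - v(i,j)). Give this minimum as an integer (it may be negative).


Step 1: Slack for coalition (1,2): x1+x2 - v12 = 84 - 21 = 63
Step 2: Slack for coalition (1,3): x1+x3 - v13 = 77 - 25 = 52
Step 3: Slack for coalition (2,3): x2+x3 - v23 = 39 - 45 = -6
Step 4: Minimum slack = min(63, 52, -6) = -6, attained by (2,3); coalition (2,3) can block (slack < 0), so the allocation is not in the core

-6


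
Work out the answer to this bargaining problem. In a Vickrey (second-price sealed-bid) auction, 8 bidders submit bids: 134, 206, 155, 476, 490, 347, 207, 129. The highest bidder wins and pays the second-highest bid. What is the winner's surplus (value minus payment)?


Step 1: Sort bids in descending order: 490, 476, 347, 207, 206, 155, 134, 129
Step 2: The winning bid is the highest: 490
Step 3: The payment equals the second-highest bid: 476
Step 4: Surplus = winner's bid - payment = 490 - 476 = 14

14


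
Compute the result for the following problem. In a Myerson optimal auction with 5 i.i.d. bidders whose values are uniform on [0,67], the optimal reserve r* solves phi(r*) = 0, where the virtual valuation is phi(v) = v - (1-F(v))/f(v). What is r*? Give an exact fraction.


Step 1: For U[0,67], F(v) = v/67 and f(v) = 1/67
Step 2: phi(v) = v - (1 - v/67)/(1/67) = v - (67 - v) = 2v - 67
Step 3: Set phi(r*) = 0: 2r* - 67 = 0
Step 4: r* = 67/2 (the number of bidders n = 5 does not enter)

67/2


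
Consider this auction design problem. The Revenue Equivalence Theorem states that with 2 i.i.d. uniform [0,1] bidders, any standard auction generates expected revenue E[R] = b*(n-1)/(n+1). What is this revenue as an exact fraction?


Step 1: By Revenue Equivalence, expected revenue = b*(n-1)/(n+1)
Step 2: Substituting n = 2, b = 1
Step 3: Revenue = 1*(2-1)/(2+1) = 1*1/3
Step 4: Revenue = 1/3

1/3


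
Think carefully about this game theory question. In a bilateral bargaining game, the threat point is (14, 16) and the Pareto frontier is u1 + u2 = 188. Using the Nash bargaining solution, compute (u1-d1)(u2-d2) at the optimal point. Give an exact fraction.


Step 1: The Nash solution splits surplus symmetrically above the disagreement point
Step 2: u1 = (total + d1 - d2)/2 = (188 + 14 - 16)/2 = 93
Step 3: u2 = (total - d1 + d2)/2 = (188 - 14 + 16)/2 = 95
Step 4: Nash product = (93 - 14) * (95 - 16)
Step 5: = 79 * 79 = 6241

6241


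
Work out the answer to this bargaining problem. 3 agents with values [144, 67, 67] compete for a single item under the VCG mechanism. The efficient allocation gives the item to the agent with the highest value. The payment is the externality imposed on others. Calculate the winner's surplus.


Step 1: The winner is the agent with the highest value: agent 0 with value 144
Step 2: Values of other agents: [67, 67]
Step 3: VCG payment = max of others' values = 67
Step 4: Surplus = 144 - 67 = 77

77


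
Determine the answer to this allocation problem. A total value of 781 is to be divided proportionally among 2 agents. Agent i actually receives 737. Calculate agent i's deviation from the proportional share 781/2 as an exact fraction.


Step 1: Proportional share = 781/2
Step 2: Agent's actual allocation = 737
Step 3: Excess = 737 - 781/2 = 693/2

693/2


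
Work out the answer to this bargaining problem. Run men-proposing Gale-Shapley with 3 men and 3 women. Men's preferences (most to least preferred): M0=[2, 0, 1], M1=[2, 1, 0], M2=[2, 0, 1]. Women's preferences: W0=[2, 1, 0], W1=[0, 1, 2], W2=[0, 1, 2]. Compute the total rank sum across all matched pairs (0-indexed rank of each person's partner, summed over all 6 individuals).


Step 1: Run Gale-Shapley (men propose, women hold best offer):
  M0 proposes to W2; she accepts
  M1 proposes to W2; rejected
  M1 proposes to W1; she accepts
  M2 proposes to W2; rejected
  M2 proposes to W0; she accepts
Step 2: Final matching: W0-M2, W1-M1, W2-M0
Step 3: 0-indexed ranks (man's rank of his match, then woman's): 1 + 0 + 1 + 1 + 0 + 0
Step 4: Total rank sum = 3

3


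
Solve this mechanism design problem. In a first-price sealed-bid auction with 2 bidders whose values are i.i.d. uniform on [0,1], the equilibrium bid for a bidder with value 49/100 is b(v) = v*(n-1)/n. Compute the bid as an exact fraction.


Step 1: The symmetric BNE bidding function is b(v) = v * (n-1) / n
Step 2: Substitute v = 49/100 and n = 2
Step 3: b = 49/100 * 1/2
Step 4: b = 49/200

49/200


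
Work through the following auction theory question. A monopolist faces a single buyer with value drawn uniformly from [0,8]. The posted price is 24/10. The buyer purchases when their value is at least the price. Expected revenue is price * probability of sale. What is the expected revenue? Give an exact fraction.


Step 1: Posted price r = 12/5, value support [0,8]
Step 2: P(v >= r) = (8 - 12/5)/8 = 7/10
Step 3: Expected revenue = r * P(v >= r) = 12/5 * 7/10
Step 4: Revenue = 42/25

42/25


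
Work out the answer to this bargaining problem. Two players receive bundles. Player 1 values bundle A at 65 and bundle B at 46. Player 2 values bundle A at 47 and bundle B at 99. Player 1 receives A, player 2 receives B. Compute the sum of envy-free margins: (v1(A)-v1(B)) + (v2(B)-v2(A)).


Step 1: Player 1's margin = v1(A) - v1(B) = 65 - 46 = 19
Step 2: Player 2's margin = v2(B) - v2(A) = 99 - 47 = 52
Step 3: Total margin = 19 + 52 = 71

71


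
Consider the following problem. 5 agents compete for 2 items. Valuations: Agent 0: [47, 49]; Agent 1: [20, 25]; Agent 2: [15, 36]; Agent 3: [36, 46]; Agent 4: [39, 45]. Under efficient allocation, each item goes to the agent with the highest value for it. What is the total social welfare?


Step 1: For each item, find the maximum value among all agents.
Step 2: Item 0 -> Agent 0 (value 47)
Step 3: Item 1 -> Agent 0 (value 49)
Step 4: Total welfare = 47 + 49 = 96

96


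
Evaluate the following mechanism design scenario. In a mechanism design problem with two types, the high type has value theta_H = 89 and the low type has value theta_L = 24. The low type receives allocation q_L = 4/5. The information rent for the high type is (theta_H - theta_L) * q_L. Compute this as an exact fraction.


Step 1: theta_H - theta_L = 89 - 24 = 65
Step 2: Information rent = (theta_H - theta_L) * q_L
Step 3: = 65 * 4/5
Step 4: = 52

52


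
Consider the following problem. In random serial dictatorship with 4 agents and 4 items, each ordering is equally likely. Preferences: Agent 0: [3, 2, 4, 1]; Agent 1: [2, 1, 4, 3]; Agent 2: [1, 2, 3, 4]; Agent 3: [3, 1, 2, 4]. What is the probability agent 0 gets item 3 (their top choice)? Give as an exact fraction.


Step 1: Agent 0 wants item 3
Step 2: There are 24 possible orderings of agents
Step 3: In 12 orderings, agent 0 gets item 3
Step 4: Probability = 12/24 = 1/2

1/2


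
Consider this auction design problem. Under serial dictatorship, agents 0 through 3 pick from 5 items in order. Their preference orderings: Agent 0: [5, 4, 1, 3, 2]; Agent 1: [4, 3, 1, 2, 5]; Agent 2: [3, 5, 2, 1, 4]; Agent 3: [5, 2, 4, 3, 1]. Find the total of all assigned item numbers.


Step 1: Agent 0 picks item 5
Step 2: Agent 1 picks item 4
Step 3: Agent 2 picks item 3
Step 4: Agent 3 picks item 2
Step 5: Sum = 5 + 4 + 3 + 2 = 14

14


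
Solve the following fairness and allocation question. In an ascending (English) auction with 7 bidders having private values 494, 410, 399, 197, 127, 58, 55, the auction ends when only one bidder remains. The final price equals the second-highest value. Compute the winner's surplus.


Step 1: Identify the highest value: 494
Step 2: Identify the second-highest value: 410
Step 3: The final price = second-highest value = 410
Step 4: Surplus = 494 - 410 = 84

84


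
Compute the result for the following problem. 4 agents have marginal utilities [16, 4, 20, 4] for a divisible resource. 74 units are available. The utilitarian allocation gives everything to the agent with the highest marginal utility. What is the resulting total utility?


Step 1: The marginal utilities are [16, 4, 20, 4]
Step 2: The highest marginal utility is 20
Step 3: All 74 units go to that agent
Step 4: Total utility = 20 * 74 = 1480

1480


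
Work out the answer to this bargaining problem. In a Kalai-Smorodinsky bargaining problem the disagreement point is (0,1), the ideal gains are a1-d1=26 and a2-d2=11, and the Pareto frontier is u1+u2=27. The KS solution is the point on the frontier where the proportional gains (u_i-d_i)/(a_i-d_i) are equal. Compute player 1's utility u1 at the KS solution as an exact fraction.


Step 1: At the KS point, (u1-d1)/r1 = (u2-d2)/r2 = t and u1+u2 = 27
Step 2: u1 = d1 + r1*t and u2 = d2 + r2*t, so (d1 + r1*t) + (d2 + r2*t) = 27
Step 3: t = (27 - 0 - 1)/(26 + 11) = 26/37
Step 4: u1 = d1 + r1*t = 0 + 26 * 26/37 = 676/37
Step 5: (Check: u2 = d2 + r2*t = 323/37; u1+u2 = 676/37 + 323/37 = 27, on the frontier.)

676/37


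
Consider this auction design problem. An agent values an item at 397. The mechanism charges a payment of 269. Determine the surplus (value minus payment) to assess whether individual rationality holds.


Step 1: Surplus = value - payment = 397 - 269 = 128
Step 2: IR is satisfied (surplus >= 0)

128


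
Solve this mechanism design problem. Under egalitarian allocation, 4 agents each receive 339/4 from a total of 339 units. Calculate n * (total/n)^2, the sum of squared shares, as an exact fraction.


Step 1: Each agent's share = 339/4
Step 2: Square of each share = (339/4)^2 = 114921/16
Step 3: Sum of squares = 4 * 114921/16 = 114921/4

114921/4


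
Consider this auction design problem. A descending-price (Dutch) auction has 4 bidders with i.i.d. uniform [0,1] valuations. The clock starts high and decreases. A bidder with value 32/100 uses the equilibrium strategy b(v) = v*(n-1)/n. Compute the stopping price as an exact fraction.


Step 1: Dutch auctions are strategically equivalent to first-price auctions
Step 2: The equilibrium bid is b(v) = v*(n-1)/n
Step 3: b = 8/25 * 3/4
Step 4: b = 6/25

6/25


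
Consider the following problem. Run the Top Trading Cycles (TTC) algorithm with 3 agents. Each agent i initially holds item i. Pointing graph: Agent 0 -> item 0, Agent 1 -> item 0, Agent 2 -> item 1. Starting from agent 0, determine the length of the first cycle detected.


Step 1: Trace the pointer graph from agent 0: 0 -> 0
Step 2: A cycle is detected when we revisit agent 0
Step 3: The cycle is: 0 -> 0
Step 4: Cycle length = 1

1


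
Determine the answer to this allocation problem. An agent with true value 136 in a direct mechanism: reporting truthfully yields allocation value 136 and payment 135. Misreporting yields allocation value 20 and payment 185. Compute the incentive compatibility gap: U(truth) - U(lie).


Step 1: U(truth) = value - payment = 136 - 135 = 1
Step 2: U(lie) = allocation - payment = 20 - 185 = -165
Step 3: IC gap = 1 - (-165) = 166

166


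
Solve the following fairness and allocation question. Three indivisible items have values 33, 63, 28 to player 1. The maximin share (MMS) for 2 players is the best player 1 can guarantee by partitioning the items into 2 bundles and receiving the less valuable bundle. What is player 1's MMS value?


Step 1: Item values = 33, 63, 28
Step 2: Enumerate all 2-bundle partitions and take the smaller bundle:
  Partition 1: {33} vs {63,28} -> bundles 33, 91; min = 33
  Partition 2: {63} vs {33,28} -> bundles 63, 61; min = 61
  Partition 3: {28} vs {33,63} -> bundles 28, 96; min = 28
Step 3: MMS = max(33, 61, 28) = 61

61


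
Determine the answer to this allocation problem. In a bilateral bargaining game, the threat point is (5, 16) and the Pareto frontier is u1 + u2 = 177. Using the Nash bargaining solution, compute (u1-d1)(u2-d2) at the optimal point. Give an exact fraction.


Step 1: The Nash solution splits surplus symmetrically above the disagreement point
Step 2: u1 = (total + d1 - d2)/2 = (177 + 5 - 16)/2 = 83
Step 3: u2 = (total - d1 + d2)/2 = (177 - 5 + 16)/2 = 94
Step 4: Nash product = (83 - 5) * (94 - 16)
Step 5: = 78 * 78 = 6084

6084


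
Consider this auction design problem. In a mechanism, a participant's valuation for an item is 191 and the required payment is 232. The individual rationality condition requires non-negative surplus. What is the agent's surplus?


Step 1: Surplus = value - payment = 191 - 232 = -41
Step 2: IR is violated (surplus < 0)

-41


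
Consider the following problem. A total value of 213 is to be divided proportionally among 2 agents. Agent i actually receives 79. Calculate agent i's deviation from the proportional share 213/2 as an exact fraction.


Step 1: Proportional share = 213/2
Step 2: Agent's actual allocation = 79
Step 3: Excess = 79 - 213/2 = -55/2

-55/2


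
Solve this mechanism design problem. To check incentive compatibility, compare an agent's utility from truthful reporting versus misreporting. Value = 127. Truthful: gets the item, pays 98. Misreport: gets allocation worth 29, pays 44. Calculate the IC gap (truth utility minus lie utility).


Step 1: U(truth) = value - payment = 127 - 98 = 29
Step 2: U(lie) = allocation - payment = 29 - 44 = -15
Step 3: IC gap = 29 - (-15) = 44

44


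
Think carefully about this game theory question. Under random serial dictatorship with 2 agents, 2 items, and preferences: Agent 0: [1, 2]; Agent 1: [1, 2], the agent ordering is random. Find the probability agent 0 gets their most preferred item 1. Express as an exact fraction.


Step 1: Agent 0 wants item 1
Step 2: There are 2 possible orderings of agents
Step 3: In 1 orderings, agent 0 gets item 1
Step 4: Probability = 1/2

1/2


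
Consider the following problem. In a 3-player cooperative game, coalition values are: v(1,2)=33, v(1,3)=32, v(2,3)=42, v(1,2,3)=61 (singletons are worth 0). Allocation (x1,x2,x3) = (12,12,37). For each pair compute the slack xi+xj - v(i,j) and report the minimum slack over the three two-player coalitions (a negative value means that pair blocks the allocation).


Step 1: Slack for coalition (1,2): x1+x2 - v12 = 24 - 33 = -9
Step 2: Slack for coalition (1,3): x1+x3 - v13 = 49 - 32 = 17
Step 3: Slack for coalition (2,3): x2+x3 - v23 = 49 - 42 = 7
Step 4: Minimum slack = min(-9, 17, 7) = -9, attained by (1,2); coalition (1,2) can block (slack < 0), so the allocation is not in the core

-9


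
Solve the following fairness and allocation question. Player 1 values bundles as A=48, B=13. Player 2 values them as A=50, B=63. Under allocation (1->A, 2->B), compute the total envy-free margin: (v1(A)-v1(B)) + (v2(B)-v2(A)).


Step 1: Player 1's margin = v1(A) - v1(B) = 48 - 13 = 35
Step 2: Player 2's margin = v2(B) - v2(A) = 63 - 50 = 13
Step 3: Total margin = 35 + 13 = 48

48


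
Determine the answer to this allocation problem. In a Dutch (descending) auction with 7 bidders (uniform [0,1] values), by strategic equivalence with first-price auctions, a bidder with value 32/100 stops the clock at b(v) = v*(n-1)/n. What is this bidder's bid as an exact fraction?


Step 1: Dutch auctions are strategically equivalent to first-price auctions
Step 2: The equilibrium bid is b(v) = v*(n-1)/n
Step 3: b = 8/25 * 6/7
Step 4: b = 48/175

48/175


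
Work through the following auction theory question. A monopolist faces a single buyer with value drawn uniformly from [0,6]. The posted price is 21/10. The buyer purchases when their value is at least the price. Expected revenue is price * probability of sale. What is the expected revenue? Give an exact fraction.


Step 1: Posted price r = 21/10, value support [0,6]
Step 2: P(v >= r) = (6 - 21/10)/6 = 13/20
Step 3: Expected revenue = r * P(v >= r) = 21/10 * 13/20
Step 4: Revenue = 273/200

273/200


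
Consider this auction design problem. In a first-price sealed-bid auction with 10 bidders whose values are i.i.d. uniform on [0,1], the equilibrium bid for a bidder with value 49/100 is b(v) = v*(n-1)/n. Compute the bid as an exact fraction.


Step 1: The symmetric BNE bidding function is b(v) = v * (n-1) / n
Step 2: Substitute v = 49/100 and n = 10
Step 3: b = 49/100 * 9/10
Step 4: b = 441/1000

441/1000


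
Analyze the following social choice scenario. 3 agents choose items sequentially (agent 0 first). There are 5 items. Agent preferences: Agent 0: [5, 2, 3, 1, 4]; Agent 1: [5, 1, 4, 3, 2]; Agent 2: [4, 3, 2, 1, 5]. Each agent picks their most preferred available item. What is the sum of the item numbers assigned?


Step 1: Agent 0 picks item 5
Step 2: Agent 1 picks item 1
Step 3: Agent 2 picks item 4
Step 4: Sum = 5 + 1 + 4 = 10

10


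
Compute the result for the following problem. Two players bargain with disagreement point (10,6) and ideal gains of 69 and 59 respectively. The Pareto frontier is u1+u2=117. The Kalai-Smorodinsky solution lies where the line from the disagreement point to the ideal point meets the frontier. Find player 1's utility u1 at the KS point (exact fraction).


Step 1: At the KS point, (u1-d1)/r1 = (u2-d2)/r2 = t and u1+u2 = 117
Step 2: u1 = d1 + r1*t and u2 = d2 + r2*t, so (d1 + r1*t) + (d2 + r2*t) = 117
Step 3: t = (117 - 10 - 6)/(69 + 59) = 101/128
Step 4: u1 = d1 + r1*t = 10 + 69 * 101/128 = 8249/128
Step 5: (Check: u2 = d2 + r2*t = 6727/128; u1+u2 = 8249/128 + 6727/128 = 117, on the frontier.)

8249/128


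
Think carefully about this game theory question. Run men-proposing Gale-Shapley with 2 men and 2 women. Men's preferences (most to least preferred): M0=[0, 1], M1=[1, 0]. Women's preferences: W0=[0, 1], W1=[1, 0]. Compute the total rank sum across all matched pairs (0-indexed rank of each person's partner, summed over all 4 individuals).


Step 1: Run Gale-Shapley (men propose, women hold best offer):
  M0 proposes to W0; she accepts
  M1 proposes to W1; she accepts
Step 2: Final matching: W0-M0, W1-M1
Step 3: 0-indexed ranks (man's rank of his match, then woman's): 0 + 0 + 0 + 0
Step 4: Total rank sum = 0

0


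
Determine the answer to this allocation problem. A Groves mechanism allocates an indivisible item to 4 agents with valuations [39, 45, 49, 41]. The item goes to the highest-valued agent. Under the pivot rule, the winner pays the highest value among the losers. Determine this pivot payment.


Step 1: The efficient winner is agent 2 with value 49
Step 2: Other agents' values: [39, 45, 41]
Step 3: Pivot payment = max(others) = 45
Step 4: The winner pays 45

45


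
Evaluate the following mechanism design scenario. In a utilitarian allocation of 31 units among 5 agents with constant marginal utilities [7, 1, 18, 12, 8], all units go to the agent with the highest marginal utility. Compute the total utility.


Step 1: The marginal utilities are [7, 1, 18, 12, 8]
Step 2: The highest marginal utility is 18
Step 3: All 31 units go to that agent
Step 4: Total utility = 18 * 31 = 558

558


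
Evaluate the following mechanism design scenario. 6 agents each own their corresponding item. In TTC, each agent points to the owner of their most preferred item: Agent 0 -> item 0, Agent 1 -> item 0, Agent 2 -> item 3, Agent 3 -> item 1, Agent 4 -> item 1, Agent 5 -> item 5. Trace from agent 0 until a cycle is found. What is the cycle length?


Step 1: Trace the pointer graph from agent 0: 0 -> 0
Step 2: A cycle is detected when we revisit agent 0
Step 3: The cycle is: 0 -> 0
Step 4: Cycle length = 1

1


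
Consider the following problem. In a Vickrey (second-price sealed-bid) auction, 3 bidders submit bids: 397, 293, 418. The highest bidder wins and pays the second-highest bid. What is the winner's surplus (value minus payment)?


Step 1: Sort bids in descending order: 418, 397, 293
Step 2: The winning bid is the highest: 418
Step 3: The payment equals the second-highest bid: 397
Step 4: Surplus = winner's bid - payment = 418 - 397 = 21

21


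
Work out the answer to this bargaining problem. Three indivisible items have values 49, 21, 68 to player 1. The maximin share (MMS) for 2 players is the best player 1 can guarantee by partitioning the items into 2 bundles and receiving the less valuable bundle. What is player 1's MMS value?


Step 1: Item values = 49, 21, 68
Step 2: Enumerate all 2-bundle partitions and take the smaller bundle:
  Partition 1: {49} vs {21,68} -> bundles 49, 89; min = 49
  Partition 2: {21} vs {49,68} -> bundles 21, 117; min = 21
  Partition 3: {68} vs {49,21} -> bundles 68, 70; min = 68
Step 3: MMS = max(49, 21, 68) = 68

68


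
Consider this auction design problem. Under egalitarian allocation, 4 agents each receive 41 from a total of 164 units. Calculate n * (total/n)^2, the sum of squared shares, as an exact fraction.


Step 1: Each agent's share = 164/4 = 41
Step 2: Square of each share = (41)^2 = 1681
Step 3: Sum of squares = 4 * 1681 = 6724

6724


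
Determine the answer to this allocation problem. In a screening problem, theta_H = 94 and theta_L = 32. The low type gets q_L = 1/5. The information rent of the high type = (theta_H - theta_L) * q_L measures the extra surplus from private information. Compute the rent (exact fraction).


Step 1: theta_H - theta_L = 94 - 32 = 62
Step 2: Information rent = (theta_H - theta_L) * q_L
Step 3: = 62 * 1/5
Step 4: = 62/5

62/5


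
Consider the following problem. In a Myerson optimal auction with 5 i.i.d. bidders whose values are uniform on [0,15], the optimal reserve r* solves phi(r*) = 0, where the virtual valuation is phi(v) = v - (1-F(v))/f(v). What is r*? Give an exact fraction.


Step 1: For U[0,15], F(v) = v/15 and f(v) = 1/15
Step 2: phi(v) = v - (1 - v/15)/(1/15) = v - (15 - v) = 2v - 15
Step 3: Set phi(r*) = 0: 2r* - 15 = 0
Step 4: r* = 15/2 (the number of bidders n = 5 does not enter)

15/2


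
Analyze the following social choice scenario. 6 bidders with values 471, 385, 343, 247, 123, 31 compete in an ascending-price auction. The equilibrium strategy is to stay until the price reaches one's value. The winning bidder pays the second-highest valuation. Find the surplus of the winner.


Step 1: Identify the highest value: 471
Step 2: Identify the second-highest value: 385
Step 3: The final price = second-highest value = 385
Step 4: Surplus = 471 - 385 = 86

86


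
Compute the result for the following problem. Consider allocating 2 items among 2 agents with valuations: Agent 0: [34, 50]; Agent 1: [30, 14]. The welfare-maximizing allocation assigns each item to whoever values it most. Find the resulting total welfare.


Step 1: For each item, find the maximum value among all agents.
Step 2: Item 0 -> Agent 0 (value 34)
Step 3: Item 1 -> Agent 0 (value 50)
Step 4: Total welfare = 34 + 50 = 84

84


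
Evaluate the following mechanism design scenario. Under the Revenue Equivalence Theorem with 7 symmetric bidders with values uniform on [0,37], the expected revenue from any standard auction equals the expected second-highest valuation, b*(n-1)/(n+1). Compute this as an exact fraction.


Step 1: By Revenue Equivalence, expected revenue = b*(n-1)/(n+1)
Step 2: Substituting n = 7, b = 37
Step 3: Revenue = 37*(7-1)/(7+1) = 37*6/8
Step 4: Revenue = 222/8 = 111/4

111/4


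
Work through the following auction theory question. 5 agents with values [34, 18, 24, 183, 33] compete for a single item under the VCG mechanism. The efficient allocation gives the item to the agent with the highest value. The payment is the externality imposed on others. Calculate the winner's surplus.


Step 1: The winner is the agent with the highest value: agent 3 with value 183
Step 2: Values of other agents: [34, 18, 24, 33]
Step 3: VCG payment = max of others' values = 34
Step 4: Surplus = 183 - 34 = 149

149


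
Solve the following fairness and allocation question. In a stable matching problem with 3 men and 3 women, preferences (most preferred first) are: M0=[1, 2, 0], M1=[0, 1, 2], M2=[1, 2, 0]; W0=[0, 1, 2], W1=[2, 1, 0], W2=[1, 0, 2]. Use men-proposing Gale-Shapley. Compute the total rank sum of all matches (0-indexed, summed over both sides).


Step 1: Run Gale-Shapley (men propose, women hold best offer):
  M0 proposes to W1; she accepts
  M1 proposes to W0; she accepts
  M2 proposes to W1; she switches from M0
  M0 proposes to W2; she accepts
Step 2: Final matching: W0-M1, W1-M2, W2-M0
Step 3: 0-indexed ranks (man's rank of his match, then woman's): 0 + 1 + 0 + 0 + 1 + 1
Step 4: Total rank sum = 3

3


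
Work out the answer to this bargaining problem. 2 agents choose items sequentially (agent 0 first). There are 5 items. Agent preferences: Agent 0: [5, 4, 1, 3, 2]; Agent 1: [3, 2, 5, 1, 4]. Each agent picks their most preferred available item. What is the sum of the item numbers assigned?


Step 1: Agent 0 picks item 5
Step 2: Agent 1 picks item 3
Step 3: Sum = 5 + 3 = 8

8


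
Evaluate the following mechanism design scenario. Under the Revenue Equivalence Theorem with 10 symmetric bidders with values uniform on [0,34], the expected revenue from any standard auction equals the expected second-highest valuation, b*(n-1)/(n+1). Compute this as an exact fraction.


Step 1: By Revenue Equivalence, expected revenue = b*(n-1)/(n+1)
Step 2: Substituting n = 10, b = 34
Step 3: Revenue = 34*(10-1)/(10+1) = 34*9/11
Step 4: Revenue = 306/11

306/11


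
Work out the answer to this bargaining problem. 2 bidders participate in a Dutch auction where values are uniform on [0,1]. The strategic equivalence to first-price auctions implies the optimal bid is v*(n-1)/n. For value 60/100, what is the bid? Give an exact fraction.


Step 1: Dutch auctions are strategically equivalent to first-price auctions
Step 2: The equilibrium bid is b(v) = v*(n-1)/n
Step 3: b = 3/5 * 1/2
Step 4: b = 3/10

3/10


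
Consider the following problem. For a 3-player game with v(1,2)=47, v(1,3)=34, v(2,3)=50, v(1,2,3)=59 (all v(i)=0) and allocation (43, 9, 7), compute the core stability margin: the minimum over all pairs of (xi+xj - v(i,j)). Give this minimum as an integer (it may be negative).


Step 1: Slack for coalition (1,2): x1+x2 - v12 = 52 - 47 = 5
Step 2: Slack for coalition (1,3): x1+x3 - v13 = 50 - 34 = 16
Step 3: Slack for coalition (2,3): x2+x3 - v23 = 16 - 50 = -34
Step 4: Minimum slack = min(5, 16, -34) = -34, attained by (2,3); coalition (2,3) can block (slack < 0), so the allocation is not in the core

-34


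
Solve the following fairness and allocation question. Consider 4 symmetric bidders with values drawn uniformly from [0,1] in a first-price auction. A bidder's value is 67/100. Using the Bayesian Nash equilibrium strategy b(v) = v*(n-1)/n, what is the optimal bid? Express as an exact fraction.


Step 1: The symmetric BNE bidding function is b(v) = v * (n-1) / n
Step 2: Substitute v = 67/100 and n = 4
Step 3: b = 67/100 * 3/4
Step 4: b = 201/400

201/400
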